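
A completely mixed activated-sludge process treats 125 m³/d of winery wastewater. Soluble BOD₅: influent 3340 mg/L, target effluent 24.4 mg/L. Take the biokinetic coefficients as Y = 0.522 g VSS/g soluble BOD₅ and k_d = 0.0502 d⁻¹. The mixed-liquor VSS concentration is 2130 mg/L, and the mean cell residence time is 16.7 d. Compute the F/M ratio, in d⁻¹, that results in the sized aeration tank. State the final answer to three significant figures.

F/M ≈ 0.212 d⁻¹

Steady-state biomass mass balance: V·X·(1 + k_d·θ_c) = Y·Q·(S₀ − S)·θ_c, so V = 0.522 × 125 × (3340 − 24.4) × 16.7 / [2130 × (1 + 0.0502 × 16.7)] = 3.61×10^6 / 3916 = 922.7 m³.
F/M = Q·S₀ / (V·X) = 125 × 3340 / (922.7 × 2130) = 0.2124 g soluble BOD₅·(g VSS·d)⁻¹.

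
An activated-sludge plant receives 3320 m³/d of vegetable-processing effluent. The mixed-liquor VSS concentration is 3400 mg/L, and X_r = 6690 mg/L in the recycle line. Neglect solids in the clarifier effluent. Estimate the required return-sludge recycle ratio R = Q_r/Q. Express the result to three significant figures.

R ≈ 1.03

R = Q_r/Q = X/(X_r − X) = 3400 / (6690 − 3400) = 1.033.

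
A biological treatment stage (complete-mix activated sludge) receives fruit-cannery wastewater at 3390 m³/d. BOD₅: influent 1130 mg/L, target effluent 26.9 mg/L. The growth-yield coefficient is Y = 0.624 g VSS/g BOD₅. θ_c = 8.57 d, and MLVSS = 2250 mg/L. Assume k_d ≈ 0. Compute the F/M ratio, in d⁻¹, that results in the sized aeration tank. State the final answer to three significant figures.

V·X = Y·Q·ΔS·θ_c gives V = 0.624 × 3390 × (1130 − 26.9) × 8.57 / 2250 = 8888 m³.
Food-to-microorganism ratio F/M = Q S₀ / (V X) = 3390 × 1130 / (8888 × 2250) = 0.1916 d⁻¹.

F/M ≈ 0.192 d⁻¹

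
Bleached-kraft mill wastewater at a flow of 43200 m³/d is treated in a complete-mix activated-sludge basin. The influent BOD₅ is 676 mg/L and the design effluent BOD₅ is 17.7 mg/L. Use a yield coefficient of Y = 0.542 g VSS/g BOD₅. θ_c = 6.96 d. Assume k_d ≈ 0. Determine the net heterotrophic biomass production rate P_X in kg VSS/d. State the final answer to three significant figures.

P_X ≈ 15400 kg VSS/d

No decay correction is needed, so Y_obs = Y = 0.542.
Q·(S₀ − S) = 43200 × (676 − 17.7) × 10⁻³ = 28439 kg/d removed.
P_X = Y_obs · Q(S₀ − S) = 0.5420 × 28439 = 15414 kg VSS/d.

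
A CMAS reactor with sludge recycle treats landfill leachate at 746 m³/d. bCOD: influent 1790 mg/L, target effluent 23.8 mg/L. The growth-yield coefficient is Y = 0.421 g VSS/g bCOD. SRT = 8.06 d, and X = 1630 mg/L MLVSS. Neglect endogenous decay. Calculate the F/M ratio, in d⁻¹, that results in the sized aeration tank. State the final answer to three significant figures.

V·X = Y·Q·ΔS·θ_c gives V = 0.421 × 746 × (1790 − 23.8) × 8.06 / 1630 = 2743 m³.
Food-to-microorganism ratio F/M = Q S₀ / (V X) = 746 × 1790 / (2743 × 1630) = 0.2987 d⁻¹.

F/M ≈ 0.299 d⁻¹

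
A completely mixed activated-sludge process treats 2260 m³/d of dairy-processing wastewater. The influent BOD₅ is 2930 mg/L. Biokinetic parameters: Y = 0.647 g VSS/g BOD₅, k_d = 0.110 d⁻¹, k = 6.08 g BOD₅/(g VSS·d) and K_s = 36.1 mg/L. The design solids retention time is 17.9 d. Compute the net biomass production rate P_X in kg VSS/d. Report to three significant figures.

From the Monod/SRT balance for a CMAS, S = K_s·(1+k_d θ_c)/[θ_c·(Y k − k_d) − 1] = 36.1 × (1 + 0.110 × 17.9) / [17.9 × (0.647 × 6.08 − 0.110) − 1] = 107.2 / 67.45 = 1.589 mg/L.
The observed yield is Y_obs = Y/(1 + k_d·θ_c) = 0.647 / (1 + 0.110 × 17.9) = 0.647 / 2.969 = 0.2179 g VSS per g BOD₅ removed.
Mass of BOD₅ removed per day: Q(S₀ − S) = 2260 × 2928 g/m³ = 6618 kg/d.
P_X = Y_obs · Q(S₀ − S) = 0.2179 × 6618 = 1442 kg VSS/d.

P_X ≈ 1440 kg VSS/d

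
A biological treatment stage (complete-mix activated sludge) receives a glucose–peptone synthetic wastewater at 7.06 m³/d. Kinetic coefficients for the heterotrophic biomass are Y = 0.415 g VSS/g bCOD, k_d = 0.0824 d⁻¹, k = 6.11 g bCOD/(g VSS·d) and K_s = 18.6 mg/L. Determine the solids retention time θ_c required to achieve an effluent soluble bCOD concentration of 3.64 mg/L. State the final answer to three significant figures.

At the target effluent, Y k S/(K_s+S) = 0.415×6.11×3.64/22.24 = 0.4150 d⁻¹.
θ_c = 1/(μ − k_d) = 1/(0.4150 − 0.0824) = 1/0.3326 = 3.007 d.

θ_c ≈ 3.01 d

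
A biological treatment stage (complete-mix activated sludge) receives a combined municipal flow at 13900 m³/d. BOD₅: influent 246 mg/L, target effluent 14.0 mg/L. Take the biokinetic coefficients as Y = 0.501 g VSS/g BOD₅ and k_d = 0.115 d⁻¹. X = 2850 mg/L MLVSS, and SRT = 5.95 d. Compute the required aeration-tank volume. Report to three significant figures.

From the SRT design equation V = Y Q (S₀−S) θ_c / [X (1 + k_d θ_c)] = 0.501 × 13900 × (246 − 14.0) × 5.95 / [2850 × (1 + 0.115 × 5.95)] = 9.61×10^6 / 4800 = 2003 m³.

V ≈ 2000 m³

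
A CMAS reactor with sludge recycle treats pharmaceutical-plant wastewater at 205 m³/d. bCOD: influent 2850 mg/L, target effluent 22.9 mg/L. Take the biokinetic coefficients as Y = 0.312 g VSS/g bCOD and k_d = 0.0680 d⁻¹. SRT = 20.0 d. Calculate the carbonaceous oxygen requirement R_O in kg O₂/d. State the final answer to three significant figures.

Y_obs = Y / (1 + k_d θ_c) = 0.312 / (1 + 0.0680 × 20.0) = 0.312 / 2.360 = 0.1322.
Substrate removed = Q·(S₀ − S) = 205 m³/d × (2850 − 22.9) g/m³ = 5.8×10^5 g/d = 579.6 kg/d.
Net sludge production P_X = 0.1322 × 579.6 = 76.62 kg VSS/d.
R_O = Q·ΔS − 1.42 P_X = 579.6 − 108.8 = 470.8 kg O₂/d.

R_O ≈ 471 kg O₂/d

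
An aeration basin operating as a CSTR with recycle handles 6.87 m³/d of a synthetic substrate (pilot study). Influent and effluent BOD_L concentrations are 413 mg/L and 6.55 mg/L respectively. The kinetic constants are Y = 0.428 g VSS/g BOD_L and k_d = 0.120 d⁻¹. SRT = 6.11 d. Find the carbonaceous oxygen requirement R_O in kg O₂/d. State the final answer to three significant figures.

Y_obs = Y / (1 + k_d θ_c) = 0.428 / (1 + 0.120 × 6.11) = 0.428 / 1.733 = 0.2469.
Substrate removed = Q·(S₀ − S) = 6.87 m³/d × (413 − 6.55) g/m³ = 2.79×10^3 g/d = 2.792 kg/d.
P_X = Y_obs·Q·(S₀ − S) = 0.2469 × 2.792 = 0.6895 kg VSS/d.
R_O = Q·ΔS − 1.42 P_X = 2.792 − 0.9791 = 1.813 kg O₂/d.

R_O ≈ 1.81 kg O₂/d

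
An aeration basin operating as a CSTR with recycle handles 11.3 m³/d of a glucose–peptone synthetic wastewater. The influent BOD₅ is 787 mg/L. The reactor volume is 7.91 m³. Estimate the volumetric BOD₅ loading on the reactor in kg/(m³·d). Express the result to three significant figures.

L_v ≈ 1.12 kg BOD₅/(m³·d)

Volumetric loading L_v = Q·S₀ / V = 11.3 × 787 g/m³ / 7.910 m³ = 1124 g/(m³·d) = 1.124 kg BOD₅/(m³·d).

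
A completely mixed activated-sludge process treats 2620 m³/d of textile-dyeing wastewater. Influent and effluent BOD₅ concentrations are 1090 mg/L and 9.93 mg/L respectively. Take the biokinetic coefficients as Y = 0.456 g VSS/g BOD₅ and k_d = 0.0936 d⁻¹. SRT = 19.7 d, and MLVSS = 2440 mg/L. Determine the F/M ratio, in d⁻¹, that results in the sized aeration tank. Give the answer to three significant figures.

F/M ≈ 0.319 d⁻¹

Rearranging the biomass balance for a CMAS with decay, V = Y·Q·ΔS·θ_c / [X·(1+k_d θ_c)] = 0.456 × 2620 × (1090 − 9.93) × 19.7 / [2440 × (1 + 0.0936 × 19.7)] = 2.54×10^7 / 6939 = 3663 m³.
F/M = Q·S₀ / (V·X) = 2620 × 1090 / (3663 × 2440) = 0.3195 g BOD₅·(g VSS·d)⁻¹.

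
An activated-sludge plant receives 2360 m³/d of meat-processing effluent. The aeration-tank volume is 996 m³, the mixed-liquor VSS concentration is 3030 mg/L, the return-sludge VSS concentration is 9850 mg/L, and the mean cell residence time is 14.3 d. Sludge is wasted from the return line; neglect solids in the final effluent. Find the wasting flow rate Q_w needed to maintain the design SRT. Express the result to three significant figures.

Q_w ≈ 21.4 m³/d

θ_c = V·X/(Q_w·X_r) when wasting from the recycle, so Q_w = V·X/(θ_c·X_r) = 996.0 × 3030 / (14.3 × 9850) = 21.43 m³/d.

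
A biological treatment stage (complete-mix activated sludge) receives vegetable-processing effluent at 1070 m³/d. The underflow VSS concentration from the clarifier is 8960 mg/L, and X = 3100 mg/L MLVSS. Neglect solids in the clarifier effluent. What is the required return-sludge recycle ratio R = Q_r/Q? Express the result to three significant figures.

R ≈ 0.529

R = Q_r/Q = X/(X_r − X) = 3100 / (8960 − 3100) = 0.5290.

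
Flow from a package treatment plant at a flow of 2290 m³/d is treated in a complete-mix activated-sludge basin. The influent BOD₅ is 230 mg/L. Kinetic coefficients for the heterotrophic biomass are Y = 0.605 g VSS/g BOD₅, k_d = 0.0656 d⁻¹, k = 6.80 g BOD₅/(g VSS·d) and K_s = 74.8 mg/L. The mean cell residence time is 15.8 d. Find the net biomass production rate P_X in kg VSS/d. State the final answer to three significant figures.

For a completely mixed reactor with recycle the Lawrence–McCarty relation gives S = K_s·(1 + k_d·θ_c) / [θ_c·(Y·k − k_d) − 1] = 74.8 × (1 + 0.0656 × 15.8) / [15.8 × (0.605 × 6.80 − 0.0656) − 1] = 152.3 / 62.96 = 2.419 mg/L.
Observed yield with endogenous decay: Y_obs = Y / (1 + k_d·θ_c) = 0.605 / (1 + 0.0656 × 15.8) = 0.605 / 2.036 = 0.2971 g VSS/g BOD₅.
Q·(S₀ − S) = 2290 × (230 − 2.42) × 10⁻³ = 521.2 kg/d removed.
Net biomass production P_X = Y_obs × Q·(S₀ − S) = 0.2971 × 521.2 = 154.8 kg VSS/d.

P_X ≈ 155 kg VSS/d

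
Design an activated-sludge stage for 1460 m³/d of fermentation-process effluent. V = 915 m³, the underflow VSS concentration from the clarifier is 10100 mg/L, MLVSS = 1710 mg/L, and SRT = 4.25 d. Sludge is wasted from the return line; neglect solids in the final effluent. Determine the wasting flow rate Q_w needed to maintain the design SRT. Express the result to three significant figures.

Q_w = (V·X)/(θ_c X_r) = 915.0 × 1710 / (4.25 × 10100) = 36.45 m³/d.

Q_w ≈ 36.5 m³/d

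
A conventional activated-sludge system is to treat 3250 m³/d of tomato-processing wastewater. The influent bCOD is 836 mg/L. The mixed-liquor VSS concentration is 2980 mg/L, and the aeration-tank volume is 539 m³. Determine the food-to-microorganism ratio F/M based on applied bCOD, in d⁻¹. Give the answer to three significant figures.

F/M = Q·S₀ / (V·X) = 3250 × 836 / (539.0 × 2980) = 1.692 g bCOD·(g VSS·d)⁻¹.

F/M ≈ 1.69 d⁻¹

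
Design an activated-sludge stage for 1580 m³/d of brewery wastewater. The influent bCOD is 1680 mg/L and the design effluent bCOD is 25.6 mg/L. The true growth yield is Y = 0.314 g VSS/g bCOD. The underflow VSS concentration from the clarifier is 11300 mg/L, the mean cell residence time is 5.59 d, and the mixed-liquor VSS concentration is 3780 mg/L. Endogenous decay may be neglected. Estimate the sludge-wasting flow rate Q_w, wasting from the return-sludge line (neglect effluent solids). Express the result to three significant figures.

Biomass mass balance (decay neglected): V·X = Y·Q·(S₀ − S)·θ_c, so V = 0.314 × 1580 × (1680 − 25.6) × 5.59 / 3780 = 1214 m³.
Wasting from the return line (neglecting effluent solids): Q_w = V·X / (θ_c·X_r) = 1214 × 3780 / (5.59 × 11300) = 72.64 m³/d.

Q_w ≈ 72.6 m³/d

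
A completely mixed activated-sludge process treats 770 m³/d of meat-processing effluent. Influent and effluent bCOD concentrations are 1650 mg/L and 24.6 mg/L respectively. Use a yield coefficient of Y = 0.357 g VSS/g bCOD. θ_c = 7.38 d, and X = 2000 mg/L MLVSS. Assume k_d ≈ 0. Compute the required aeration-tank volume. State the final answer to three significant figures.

V ≈ 1650 m³

Biomass mass balance (decay neglected): V·X = Y·Q·(S₀ − S)·θ_c, so V = 0.357 × 770 × (1650 − 24.6) × 7.38 / 2000 = 1649 m³.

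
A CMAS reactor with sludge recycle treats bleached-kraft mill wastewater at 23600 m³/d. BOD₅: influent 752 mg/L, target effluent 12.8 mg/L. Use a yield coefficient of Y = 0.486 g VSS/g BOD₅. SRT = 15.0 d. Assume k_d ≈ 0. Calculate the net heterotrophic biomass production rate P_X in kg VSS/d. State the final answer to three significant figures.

P_X ≈ 8480 kg VSS/d

Since k_d ≈ 0, Y_obs = Y = 0.486 g VSS/g BOD₅.
Q·(S₀ − S) = 23600 × (752 − 12.8) × 10⁻³ = 17445 kg/d removed.
Net biomass production P_X = Y_obs × Q·(S₀ − S) = 0.4860 × 17445 = 8478 kg VSS/d.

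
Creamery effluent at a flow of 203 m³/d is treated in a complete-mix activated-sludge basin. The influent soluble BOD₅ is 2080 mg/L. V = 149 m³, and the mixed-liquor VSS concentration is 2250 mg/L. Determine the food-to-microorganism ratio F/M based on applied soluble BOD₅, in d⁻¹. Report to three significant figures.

F/M = applied load / biomass = Q·S₀/(V·X) = 203 × 2080 / (149.0 × 2250) = 1.259 d⁻¹.

F/M ≈ 1.26 d⁻¹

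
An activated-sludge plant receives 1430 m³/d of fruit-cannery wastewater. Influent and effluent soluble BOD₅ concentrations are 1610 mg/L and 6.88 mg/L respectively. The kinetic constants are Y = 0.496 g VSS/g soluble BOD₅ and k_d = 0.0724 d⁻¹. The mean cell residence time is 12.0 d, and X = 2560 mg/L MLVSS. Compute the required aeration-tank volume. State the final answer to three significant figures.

V ≈ 2850 m³

Steady-state biomass mass balance: V·X·(1 + k_d·θ_c) = Y·Q·(S₀ − S)·θ_c, so V = 0.496 × 1430 × (1610 − 6.88) × 12.0 / [2560 × (1 + 0.0724 × 12.0)] = 1.36×10^7 / 4784 = 2852 m³.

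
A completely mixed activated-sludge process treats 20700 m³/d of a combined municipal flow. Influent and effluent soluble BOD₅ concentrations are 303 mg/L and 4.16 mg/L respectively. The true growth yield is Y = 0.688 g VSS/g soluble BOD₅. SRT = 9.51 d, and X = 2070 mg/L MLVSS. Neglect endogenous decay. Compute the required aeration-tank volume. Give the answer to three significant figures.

V·X = Y·Q·ΔS·θ_c gives V = 0.688 × 20700 × (303 − 4.16) × 9.51 / 2070 = 19553 m³.

V ≈ 19600 m³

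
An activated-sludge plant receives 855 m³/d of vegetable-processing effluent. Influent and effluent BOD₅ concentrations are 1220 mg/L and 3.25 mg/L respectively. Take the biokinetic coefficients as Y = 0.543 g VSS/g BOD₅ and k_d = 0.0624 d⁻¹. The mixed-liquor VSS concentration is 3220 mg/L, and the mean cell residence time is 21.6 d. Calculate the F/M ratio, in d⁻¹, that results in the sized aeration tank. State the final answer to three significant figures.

F/M ≈ 0.201 d⁻¹

Rearranging the biomass balance for a CMAS with decay, V = Y·Q·ΔS·θ_c / [X·(1+k_d θ_c)] = 0.543 × 855 × (1220 − 3.25) × 21.6 / [3220 × (1 + 0.0624 × 21.6)] = 1.22×10^7 / 7560 = 1614 m³.
F/M = Q·S₀ / (V·X) = 855 × 1220 / (1614 × 3220) = 0.2007 g BOD₅·(g VSS·d)⁻¹.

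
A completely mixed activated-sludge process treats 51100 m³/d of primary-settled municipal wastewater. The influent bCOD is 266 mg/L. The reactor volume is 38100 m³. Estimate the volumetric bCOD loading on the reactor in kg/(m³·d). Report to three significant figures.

L_v ≈ 0.357 kg bCOD/(m³·d)

Volumetric loading L_v = Q·S₀ / V = 51100 × 266 g/m³ / 38100 m³ = 356.8 g/(m³·d) = 0.3568 kg bCOD/(m³·d).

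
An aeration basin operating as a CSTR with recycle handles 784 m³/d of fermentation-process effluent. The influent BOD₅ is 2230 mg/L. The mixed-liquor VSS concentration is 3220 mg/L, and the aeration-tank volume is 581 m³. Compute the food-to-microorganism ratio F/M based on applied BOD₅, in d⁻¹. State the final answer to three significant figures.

F/M ≈ 0.935 d⁻¹

F/M = Q·S₀ / (V·X) = 784 × 2230 / (581.0 × 3220) = 0.9345 g BOD₅·(g VSS·d)⁻¹.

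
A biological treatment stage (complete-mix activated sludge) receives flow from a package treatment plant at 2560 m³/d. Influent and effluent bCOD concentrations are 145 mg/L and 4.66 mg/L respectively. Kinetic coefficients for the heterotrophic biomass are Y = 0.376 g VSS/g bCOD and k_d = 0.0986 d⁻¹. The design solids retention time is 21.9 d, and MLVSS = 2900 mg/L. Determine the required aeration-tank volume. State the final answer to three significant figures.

Steady-state biomass mass balance: V·X·(1 + k_d·θ_c) = Y·Q·(S₀ − S)·θ_c, so V = 0.376 × 2560 × (145 − 4.66) × 21.9 / [2900 × (1 + 0.0986 × 21.9)] = 2.96×10^6 / 9162 = 322.9 m³.

V ≈ 323 m³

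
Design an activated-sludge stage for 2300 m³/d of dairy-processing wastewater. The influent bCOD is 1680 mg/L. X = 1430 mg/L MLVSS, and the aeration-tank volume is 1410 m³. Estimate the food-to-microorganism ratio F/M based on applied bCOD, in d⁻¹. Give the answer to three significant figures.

Food-to-microorganism ratio F/M = Q S₀ / (V X) = 2300 × 1680 / (1410 × 1430) = 1.916 d⁻¹.

F/M ≈ 1.92 d⁻¹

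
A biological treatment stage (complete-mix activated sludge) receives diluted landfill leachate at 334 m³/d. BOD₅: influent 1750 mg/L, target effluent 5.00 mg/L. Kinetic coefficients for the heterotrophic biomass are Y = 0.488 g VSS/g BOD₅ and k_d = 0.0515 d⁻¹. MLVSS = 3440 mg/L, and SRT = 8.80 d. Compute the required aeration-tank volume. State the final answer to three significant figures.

V ≈ 501 m³

From the SRT design equation V = Y Q (S₀−S) θ_c / [X (1 + k_d θ_c)] = 0.488 × 334 × (1750 − 5.00) × 8.80 / [3440 × (1 + 0.0515 × 8.80)] = 2.5×10^6 / 4999 = 500.7 m³.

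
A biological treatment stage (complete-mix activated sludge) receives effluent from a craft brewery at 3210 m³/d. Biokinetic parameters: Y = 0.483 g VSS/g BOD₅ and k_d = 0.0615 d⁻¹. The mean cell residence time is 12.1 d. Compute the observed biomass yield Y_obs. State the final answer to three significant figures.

Y_obs ≈ 0.277 g VSS/g BOD₅

Y_obs = Y / (1 + k_d θ_c) = 0.483 / (1 + 0.0615 × 12.1) = 0.483 / 1.744 = 0.2769.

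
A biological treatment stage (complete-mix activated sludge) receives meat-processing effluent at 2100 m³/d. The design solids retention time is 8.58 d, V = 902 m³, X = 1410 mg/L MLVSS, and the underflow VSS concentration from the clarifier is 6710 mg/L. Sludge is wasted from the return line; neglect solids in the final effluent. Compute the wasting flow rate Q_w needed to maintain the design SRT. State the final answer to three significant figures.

Q_w ≈ 22.1 m³/d

Q_w = (V·X)/(θ_c X_r) = 902.0 × 1410 / (8.58 × 6710) = 22.09 m³/d.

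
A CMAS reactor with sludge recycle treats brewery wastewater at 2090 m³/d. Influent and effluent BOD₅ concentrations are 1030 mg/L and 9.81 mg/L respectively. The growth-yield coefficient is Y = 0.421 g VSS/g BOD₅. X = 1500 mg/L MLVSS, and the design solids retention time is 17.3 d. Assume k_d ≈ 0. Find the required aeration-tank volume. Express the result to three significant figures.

V·X = Y·Q·ΔS·θ_c gives V = 0.421 × 2090 × (1030 − 9.81) × 17.3 / 1500 = 10353 m³.

V ≈ 10400 m³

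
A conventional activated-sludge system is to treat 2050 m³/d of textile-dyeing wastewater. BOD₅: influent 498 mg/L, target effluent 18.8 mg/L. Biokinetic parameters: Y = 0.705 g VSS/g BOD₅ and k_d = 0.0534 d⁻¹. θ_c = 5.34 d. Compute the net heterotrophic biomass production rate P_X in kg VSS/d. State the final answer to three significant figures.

P_X ≈ 539 kg VSS/d

Y_obs = Y / (1 + k_d θ_c) = 0.705 / (1 + 0.0534 × 5.34) = 0.705 / 1.285 = 0.5486.
ΔS = 498 − 18.8 = 479.2 mg/L, so the substrate removal rate is 2050 × 479.2/1000 = 982.4 kg BOD₅/d.
Net biomass production P_X = Y_obs × Q·(S₀ − S) = 0.5486 × 982.4 = 538.9 kg VSS/d.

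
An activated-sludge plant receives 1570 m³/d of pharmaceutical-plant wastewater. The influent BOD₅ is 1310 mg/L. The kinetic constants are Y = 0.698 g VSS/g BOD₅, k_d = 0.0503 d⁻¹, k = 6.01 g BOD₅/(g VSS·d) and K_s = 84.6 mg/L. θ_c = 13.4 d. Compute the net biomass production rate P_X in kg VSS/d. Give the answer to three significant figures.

For a completely mixed reactor with recycle the Lawrence–McCarty relation gives S = K_s·(1 + k_d·θ_c) / [θ_c·(Y·k − k_d) − 1] = 84.6 × (1 + 0.0503 × 13.4) / [13.4 × (0.698 × 6.01 − 0.0503) − 1] = 141.6 / 54.54 = 2.597 mg/L.
The observed yield is Y_obs = Y/(1 + k_d·θ_c) = 0.698 / (1 + 0.0503 × 13.4) = 0.698 / 1.674 = 0.4170 g VSS per g BOD₅ removed.
Mass of BOD₅ removed per day: Q(S₀ − S) = 1570 × 1307 g/m³ = 2053 kg/d.
Biomass produced: P_X = Y_obs·Q·ΔS = 0.4170 × 2053 ≈ 855.9 kg VSS/d.

P_X ≈ 856 kg VSS/d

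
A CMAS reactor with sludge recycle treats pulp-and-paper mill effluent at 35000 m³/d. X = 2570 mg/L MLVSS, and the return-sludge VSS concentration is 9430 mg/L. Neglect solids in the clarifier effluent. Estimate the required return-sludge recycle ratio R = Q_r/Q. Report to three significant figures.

Mass balance around the secondary clarifier (neglecting effluent solids): R = X / (X_r − X) = 2570 / (9430 − 2570) = 0.3746.

R ≈ 0.375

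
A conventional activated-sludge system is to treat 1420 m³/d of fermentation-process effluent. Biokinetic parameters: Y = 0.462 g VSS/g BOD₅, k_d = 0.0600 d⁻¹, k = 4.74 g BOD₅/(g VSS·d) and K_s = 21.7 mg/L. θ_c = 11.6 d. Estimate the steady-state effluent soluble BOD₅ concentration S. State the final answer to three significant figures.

S ≈ 1.55 mg/L

For a completely mixed reactor with recycle the Lawrence–McCarty relation gives S = K_s·(1 + k_d·θ_c) / [θ_c·(Y·k − k_d) − 1] = 21.7 × (1 + 0.0600 × 11.6) / [11.6 × (0.462 × 4.74 − 0.0600) − 1] = 36.80 / 23.71 = 1.552 mg/L.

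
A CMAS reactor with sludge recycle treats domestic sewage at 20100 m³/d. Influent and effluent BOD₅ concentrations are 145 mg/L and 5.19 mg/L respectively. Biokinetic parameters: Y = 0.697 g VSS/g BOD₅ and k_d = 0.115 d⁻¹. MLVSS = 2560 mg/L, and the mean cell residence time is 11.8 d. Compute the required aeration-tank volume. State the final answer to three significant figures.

V ≈ 3830 m³

From the SRT design equation V = Y Q (S₀−S) θ_c / [X (1 + k_d θ_c)] = 0.697 × 20100 × (145 − 5.19) × 11.8 / [2560 × (1 + 0.115 × 11.8)] = 2.31×10^7 / 6034 = 3830 m³.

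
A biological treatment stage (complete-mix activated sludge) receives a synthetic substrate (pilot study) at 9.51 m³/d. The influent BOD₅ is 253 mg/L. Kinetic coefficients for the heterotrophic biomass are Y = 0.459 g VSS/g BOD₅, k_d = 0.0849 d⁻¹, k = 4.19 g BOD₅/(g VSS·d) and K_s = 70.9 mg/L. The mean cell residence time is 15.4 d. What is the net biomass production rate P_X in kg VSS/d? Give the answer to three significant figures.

P_X ≈ 0.467 kg VSS/d

Effluent substrate depends only on kinetics and SRT: S = K_s(1 + k_d θ_c) / [θ_c(Yk − k_d) − 1] = 70.9 × (1 + 0.0849 × 15.4) / [15.4 × (0.459 × 4.19 − 0.0849) − 1] = 163.6 / 27.31 = 5.990 mg/L.
Observed yield with endogenous decay: Y_obs = Y / (1 + k_d·θ_c) = 0.459 / (1 + 0.0849 × 15.4) = 0.459 / 2.307 = 0.1989 g VSS/g BOD₅.
Q·(S₀ − S) = 9.51 × (253 − 5.99) × 10⁻³ = 2.349 kg/d removed.
Biomass produced: P_X = Y_obs·Q·ΔS = 0.1989 × 2.349 ≈ 0.4673 kg VSS/d.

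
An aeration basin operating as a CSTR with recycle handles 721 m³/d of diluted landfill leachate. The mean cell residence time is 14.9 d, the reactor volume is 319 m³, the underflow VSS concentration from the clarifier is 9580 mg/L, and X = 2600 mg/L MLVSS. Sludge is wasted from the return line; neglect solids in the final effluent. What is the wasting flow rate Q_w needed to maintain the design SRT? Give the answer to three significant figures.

Wasting from the return line (neglecting effluent solids): Q_w = V·X / (θ_c·X_r) = 319.0 × 2600 / (14.9 × 9580) = 5.810 m³/d.

Q_w ≈ 5.81 m³/d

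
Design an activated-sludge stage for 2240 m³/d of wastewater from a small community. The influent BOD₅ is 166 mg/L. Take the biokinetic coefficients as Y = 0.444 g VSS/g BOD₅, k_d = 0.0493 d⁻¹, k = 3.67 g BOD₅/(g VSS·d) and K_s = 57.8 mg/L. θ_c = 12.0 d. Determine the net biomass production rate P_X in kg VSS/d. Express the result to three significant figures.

Effluent substrate depends only on kinetics and SRT: S = K_s(1 + k_d θ_c) / [θ_c(Yk − k_d) − 1] = 57.8 × (1 + 0.0493 × 12.0) / [12.0 × (0.444 × 3.67 − 0.0493) − 1] = 91.99 / 17.96 = 5.122 mg/L.
Y_obs = Y / (1 + k_d θ_c) = 0.444 / (1 + 0.0493 × 12.0) = 0.444 / 1.592 = 0.2790.
Q·(S₀ − S) = 2240 × (166 − 5.12) × 10⁻³ = 360.4 kg/d removed.
Net biomass production P_X = Y_obs × Q·(S₀ − S) = 0.2790 × 360.4 = 100.5 kg VSS/d.

P_X ≈ 101 kg VSS/d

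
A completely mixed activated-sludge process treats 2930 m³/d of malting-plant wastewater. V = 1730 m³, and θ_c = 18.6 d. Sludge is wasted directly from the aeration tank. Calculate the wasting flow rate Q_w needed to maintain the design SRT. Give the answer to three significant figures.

Q_w ≈ 93.0 m³/d

For wasting at MLVSS concentration, Q_w = V/θ_c = 1730/18.6 = 93.01 m³/d.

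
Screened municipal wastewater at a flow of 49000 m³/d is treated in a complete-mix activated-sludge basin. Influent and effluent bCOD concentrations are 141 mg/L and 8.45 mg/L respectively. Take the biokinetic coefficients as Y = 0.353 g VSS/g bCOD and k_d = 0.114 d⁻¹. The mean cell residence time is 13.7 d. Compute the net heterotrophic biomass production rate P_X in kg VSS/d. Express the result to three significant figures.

P_X ≈ 895 kg VSS/d

Correct the yield for decay: Y_obs = Y/(1 + k_d θ_c) = 0.353 / (1 + 0.114 × 13.7) = 0.353 / 2.562 = 0.1378.
ΔS = 141 − 8.45 = 132.6 mg/L, so the substrate removal rate is 49000 × 132.6/1000 = 6495 kg bCOD/d.
So the net sludge growth is P_X = 0.1378 × 6495 = 895.0 kg VSS/d.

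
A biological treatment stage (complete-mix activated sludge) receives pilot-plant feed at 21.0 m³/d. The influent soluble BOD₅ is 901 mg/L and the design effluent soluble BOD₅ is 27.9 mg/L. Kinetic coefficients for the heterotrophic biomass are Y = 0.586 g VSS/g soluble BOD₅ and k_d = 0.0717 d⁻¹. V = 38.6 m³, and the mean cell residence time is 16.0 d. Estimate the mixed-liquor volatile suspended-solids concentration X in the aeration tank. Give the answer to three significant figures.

X ≈ 2070 mg/L

From V·X·(1 + k_d·θ_c) = Y·Q·(S₀ − S)·θ_c: X = 0.586 × 21.0 × (901 − 27.9) × 16.0 / [38.6 × (1 + 0.0717 × 16.0)] = 2074 mg/L.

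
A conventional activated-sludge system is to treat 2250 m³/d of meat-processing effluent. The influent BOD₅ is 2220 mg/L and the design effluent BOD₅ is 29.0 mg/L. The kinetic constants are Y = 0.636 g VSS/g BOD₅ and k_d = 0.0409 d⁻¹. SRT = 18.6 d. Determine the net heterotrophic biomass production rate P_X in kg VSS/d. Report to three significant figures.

P_X ≈ 1780 kg VSS/d

Correct the yield for decay: Y_obs = Y/(1 + k_d θ_c) = 0.636 / (1 + 0.0409 × 18.6) = 0.636 / 1.761 = 0.3612.
Q·(S₀ − S) = 2250 × (2220 − 29.0) × 10⁻³ = 4930 kg/d removed.
So the net sludge growth is P_X = 0.3612 × 4930 = 1781 kg VSS/d.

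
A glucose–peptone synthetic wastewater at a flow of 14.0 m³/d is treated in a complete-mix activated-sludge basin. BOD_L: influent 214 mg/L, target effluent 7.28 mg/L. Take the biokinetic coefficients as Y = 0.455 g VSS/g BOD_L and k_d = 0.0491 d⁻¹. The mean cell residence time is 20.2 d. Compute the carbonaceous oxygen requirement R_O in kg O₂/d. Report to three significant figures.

R_O ≈ 1.96 kg O₂/d

Correct the yield for decay: Y_obs = Y/(1 + k_d θ_c) = 0.455 / (1 + 0.0491 × 20.2) = 0.455 / 1.992 = 0.2284.
Substrate removed = Q·(S₀ − S) = 14.0 m³/d × (214 − 7.28) g/m³ = 2.89×10^3 g/d = 2.894 kg/d.
Net sludge production P_X = 0.2284 × 2.894 = 0.6611 kg VSS/d.
Carbonaceous O₂ demand = substrate oxidised − cell-mass equivalent = 2.894 − 1.42 × 0.6611 = 1.955 kg O₂/d.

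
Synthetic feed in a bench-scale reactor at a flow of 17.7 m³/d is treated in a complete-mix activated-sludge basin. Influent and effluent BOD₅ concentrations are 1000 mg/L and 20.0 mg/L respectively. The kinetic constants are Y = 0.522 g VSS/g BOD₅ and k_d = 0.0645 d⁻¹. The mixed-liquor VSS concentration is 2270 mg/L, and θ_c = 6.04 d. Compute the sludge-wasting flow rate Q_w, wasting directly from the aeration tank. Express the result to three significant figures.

Steady-state biomass mass balance: V·X·(1 + k_d·θ_c) = Y·Q·(S₀ − S)·θ_c, so V = 0.522 × 17.7 × (1000 − 20.0) × 6.04 / [2270 × (1 + 0.0645 × 6.04)] = 5.47×10^4 / 3154 = 17.34 m³.
With mixed-liquor wasting, θ_c = V/Q_w, so Q_w = V/θ_c = 17.34/6.04 = 2.871 m³/d.

Q_w ≈ 2.87 m³/d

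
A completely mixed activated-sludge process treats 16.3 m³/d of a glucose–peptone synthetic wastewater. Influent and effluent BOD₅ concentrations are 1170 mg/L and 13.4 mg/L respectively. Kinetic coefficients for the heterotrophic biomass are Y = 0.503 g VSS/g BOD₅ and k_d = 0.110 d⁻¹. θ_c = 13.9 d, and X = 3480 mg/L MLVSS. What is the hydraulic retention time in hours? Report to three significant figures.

From the SRT design equation V = Y Q (S₀−S) θ_c / [X (1 + k_d θ_c)] = 0.503 × 16.3 × (1170 − 13.4) × 13.9 / [3480 × (1 + 0.110 × 13.9)] = 1.32×10^5 / 8801 = 14.98 m³.
τ = V/Q = 14.98/16.3 = 0.9188 d, or 22.05 h.

τ ≈ 22.1 h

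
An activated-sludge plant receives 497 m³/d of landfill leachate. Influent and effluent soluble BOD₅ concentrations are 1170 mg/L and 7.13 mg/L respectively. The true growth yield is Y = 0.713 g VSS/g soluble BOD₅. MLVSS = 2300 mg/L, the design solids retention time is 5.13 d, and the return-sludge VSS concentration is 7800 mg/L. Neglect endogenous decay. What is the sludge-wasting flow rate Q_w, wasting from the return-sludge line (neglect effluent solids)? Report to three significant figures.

Biomass mass balance (decay neglected): V·X = Y·Q·(S₀ − S)·θ_c, so V = 0.713 × 497 × (1170 − 7.13) × 5.13 / 2300 = 919.1 m³.
Q_w = (V·X)/(θ_c X_r) = 919.1 × 2300 / (5.13 × 7800) = 52.83 m³/d.

Q_w ≈ 52.8 m³/d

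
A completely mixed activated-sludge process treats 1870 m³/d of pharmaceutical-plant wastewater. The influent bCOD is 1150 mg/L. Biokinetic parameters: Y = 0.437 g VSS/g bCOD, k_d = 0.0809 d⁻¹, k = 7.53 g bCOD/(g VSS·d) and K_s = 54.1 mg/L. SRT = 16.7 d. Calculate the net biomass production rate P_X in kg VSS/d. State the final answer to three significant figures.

P_X ≈ 399 kg VSS/d

Effluent substrate depends only on kinetics and SRT: S = K_s(1 + k_d θ_c) / [θ_c(Yk − k_d) − 1] = 54.1 × (1 + 0.0809 × 16.7) / [16.7 × (0.437 × 7.53 − 0.0809) − 1] = 127.2 / 52.60 = 2.418 mg/L.
Y_obs = Y / (1 + k_d θ_c) = 0.437 / (1 + 0.0809 × 16.7) = 0.437 / 2.351 = 0.1859.
ΔS = 1150 − 2.42 = 1148 mg/L, so the substrate removal rate is 1870 × 1148/1000 = 2146 kg bCOD/d.
Net biomass production P_X = Y_obs × Q·(S₀ − S) = 0.1859 × 2146 = 398.9 kg VSS/d.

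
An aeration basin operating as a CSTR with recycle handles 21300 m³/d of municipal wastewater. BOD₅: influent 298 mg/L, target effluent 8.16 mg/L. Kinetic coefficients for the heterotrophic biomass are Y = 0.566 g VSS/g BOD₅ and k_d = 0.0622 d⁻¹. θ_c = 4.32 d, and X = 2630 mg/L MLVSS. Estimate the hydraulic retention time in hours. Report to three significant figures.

τ ≈ 5.10 h

Steady-state biomass mass balance: V·X·(1 + k_d·θ_c) = Y·Q·(S₀ − S)·θ_c, so V = 0.566 × 21300 × (298 − 8.16) × 4.32 / [2630 × (1 + 0.0622 × 4.32)] = 1.51×10^7 / 3337 = 4524 m³.
HRT = V/Q = 4524 m³ / 21300 m³·d⁻¹ = 0.2124 d × 24 = 5.097 h.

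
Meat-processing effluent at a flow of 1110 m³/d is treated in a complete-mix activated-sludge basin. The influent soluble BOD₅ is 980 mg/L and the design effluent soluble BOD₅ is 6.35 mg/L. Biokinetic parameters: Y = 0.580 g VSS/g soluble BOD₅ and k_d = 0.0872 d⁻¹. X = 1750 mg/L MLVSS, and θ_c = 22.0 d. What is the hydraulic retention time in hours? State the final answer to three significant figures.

Rearranging the biomass balance for a CMAS with decay, V = Y·Q·ΔS·θ_c / [X·(1+k_d θ_c)] = 0.580 × 1110 × (980 − 6.35) × 22.0 / [1750 × (1 + 0.0872 × 22.0)] = 1.38×10^7 / 5107 = 2700 m³.
Hydraulic retention time τ = V/Q = 2700 / 1110 = 2.433 d = 58.38 h.

τ ≈ 58.4 h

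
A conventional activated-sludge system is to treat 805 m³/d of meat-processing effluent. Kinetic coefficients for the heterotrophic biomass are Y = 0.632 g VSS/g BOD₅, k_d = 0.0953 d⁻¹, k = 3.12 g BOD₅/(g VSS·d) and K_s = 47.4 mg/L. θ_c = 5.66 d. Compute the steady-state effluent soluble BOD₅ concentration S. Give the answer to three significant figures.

For a completely mixed reactor with recycle the Lawrence–McCarty relation gives S = K_s·(1 + k_d·θ_c) / [θ_c·(Y·k − k_d) − 1] = 47.4 × (1 + 0.0953 × 5.66) / [5.66 × (0.632 × 3.12 − 0.0953) − 1] = 72.97 / 9.621 = 7.584 mg/L.

S ≈ 7.58 mg/L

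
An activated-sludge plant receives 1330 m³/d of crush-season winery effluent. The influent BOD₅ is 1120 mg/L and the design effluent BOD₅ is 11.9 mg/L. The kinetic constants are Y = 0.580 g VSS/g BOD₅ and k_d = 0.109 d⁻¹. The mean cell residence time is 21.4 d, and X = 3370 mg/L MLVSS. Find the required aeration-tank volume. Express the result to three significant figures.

V ≈ 1630 m³

Steady-state biomass mass balance: V·X·(1 + k_d·θ_c) = Y·Q·(S₀ − S)·θ_c, so V = 0.580 × 1330 × (1120 − 11.9) × 21.4 / [3370 × (1 + 0.109 × 21.4)] = 1.83×10^7 / 11231 = 1629 m³.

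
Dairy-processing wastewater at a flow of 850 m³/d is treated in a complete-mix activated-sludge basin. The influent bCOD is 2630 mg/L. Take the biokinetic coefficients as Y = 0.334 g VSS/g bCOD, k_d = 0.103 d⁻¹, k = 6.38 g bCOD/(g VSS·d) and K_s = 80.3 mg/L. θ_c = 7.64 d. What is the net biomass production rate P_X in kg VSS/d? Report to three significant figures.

For a completely mixed reactor with recycle the Lawrence–McCarty relation gives S = K_s·(1 + k_d·θ_c) / [θ_c·(Y·k − k_d) − 1] = 80.3 × (1 + 0.103 × 7.64) / [7.64 × (0.334 × 6.38 − 0.103) − 1] = 143.5 / 14.49 = 9.900 mg/L.
The observed yield is Y_obs = Y/(1 + k_d·θ_c) = 0.334 / (1 + 0.103 × 7.64) = 0.334 / 1.787 = 0.1869 g VSS per g bCOD removed.
ΔS = 2630 − 9.90 = 2620 mg/L, so the substrate removal rate is 850 × 2620/1000 = 2227 kg bCOD/d.
P_X = Y_obs · Q(S₀ − S) = 0.1869 × 2227 = 416.3 kg VSS/d.

P_X ≈ 416 kg VSS/d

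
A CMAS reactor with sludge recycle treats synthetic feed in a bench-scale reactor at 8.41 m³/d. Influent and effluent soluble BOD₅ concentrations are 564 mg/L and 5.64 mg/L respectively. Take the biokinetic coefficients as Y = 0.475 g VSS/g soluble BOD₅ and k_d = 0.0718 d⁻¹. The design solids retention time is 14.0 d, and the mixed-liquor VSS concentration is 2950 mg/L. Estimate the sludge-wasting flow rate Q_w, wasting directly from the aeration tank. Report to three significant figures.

From the SRT design equation V = Y Q (S₀−S) θ_c / [X (1 + k_d θ_c)] = 0.475 × 8.41 × (564 − 5.64) × 14.0 / [2950 × (1 + 0.0718 × 14.0)] = 3.12×10^4 / 5915 = 5.279 m³.
Wasting from the aeration tank: Q_w = V / θ_c = 5.279 / 14.0 = 0.3771 m³/d.

Q_w ≈ 0.377 m³/d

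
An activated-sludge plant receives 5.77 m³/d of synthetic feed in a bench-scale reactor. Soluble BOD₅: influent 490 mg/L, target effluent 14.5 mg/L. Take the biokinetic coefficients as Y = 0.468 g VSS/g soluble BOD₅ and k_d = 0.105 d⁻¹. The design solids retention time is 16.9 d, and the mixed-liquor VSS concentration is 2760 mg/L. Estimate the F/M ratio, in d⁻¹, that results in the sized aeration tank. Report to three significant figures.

F/M ≈ 0.361 d⁻¹

From the SRT design equation V = Y Q (S₀−S) θ_c / [X (1 + k_d θ_c)] = 0.468 × 5.77 × (490 − 14.5) × 16.9 / [2760 × (1 + 0.105 × 16.9)] = 2.17×10^4 / 7658 = 2.834 m³.
Food-to-microorganism ratio F/M = Q S₀ / (V X) = 5.77 × 490 / (2.834 × 2760) = 0.3615 d⁻¹.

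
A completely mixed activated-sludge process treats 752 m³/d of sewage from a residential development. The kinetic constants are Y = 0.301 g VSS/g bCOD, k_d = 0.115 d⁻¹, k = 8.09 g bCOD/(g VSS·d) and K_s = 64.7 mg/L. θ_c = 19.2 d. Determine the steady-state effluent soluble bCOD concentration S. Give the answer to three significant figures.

S ≈ 4.77 mg/L

From the Monod/SRT balance for a CMAS, S = K_s·(1+k_d θ_c)/[θ_c·(Y k − k_d) − 1] = 64.7 × (1 + 0.115 × 19.2) / [19.2 × (0.301 × 8.09 − 0.115) − 1] = 207.6 / 43.55 = 4.766 mg/L.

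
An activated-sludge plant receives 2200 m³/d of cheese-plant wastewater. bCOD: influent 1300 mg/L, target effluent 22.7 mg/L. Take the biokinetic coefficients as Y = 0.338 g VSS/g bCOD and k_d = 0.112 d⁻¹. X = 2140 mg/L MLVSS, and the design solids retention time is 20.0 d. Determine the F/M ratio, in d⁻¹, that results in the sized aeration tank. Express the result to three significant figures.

F/M ≈ 0.488 d⁻¹

Steady-state biomass mass balance: V·X·(1 + k_d·θ_c) = Y·Q·(S₀ − S)·θ_c, so V = 0.338 × 2200 × (1300 − 22.7) × 20.0 / [2140 × (1 + 0.112 × 20.0)] = 1.9×10^7 / 6934 = 2740 m³.
F/M = Q·S₀ / (V·X) = 2200 × 1300 / (2740 × 2140) = 0.4878 g bCOD·(g VSS·d)⁻¹.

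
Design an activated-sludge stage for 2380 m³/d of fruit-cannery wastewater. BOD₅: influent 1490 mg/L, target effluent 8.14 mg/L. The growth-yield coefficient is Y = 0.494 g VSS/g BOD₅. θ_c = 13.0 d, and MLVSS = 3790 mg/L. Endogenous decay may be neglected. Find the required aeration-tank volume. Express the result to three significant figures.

With k_d = 0 the design equation reduces to V = Y Q (S₀−S) θ_c / X = 0.494 × 2380 × (1490 − 8.14) × 13.0 / 3790 = 5976 m³.

V ≈ 5980 m³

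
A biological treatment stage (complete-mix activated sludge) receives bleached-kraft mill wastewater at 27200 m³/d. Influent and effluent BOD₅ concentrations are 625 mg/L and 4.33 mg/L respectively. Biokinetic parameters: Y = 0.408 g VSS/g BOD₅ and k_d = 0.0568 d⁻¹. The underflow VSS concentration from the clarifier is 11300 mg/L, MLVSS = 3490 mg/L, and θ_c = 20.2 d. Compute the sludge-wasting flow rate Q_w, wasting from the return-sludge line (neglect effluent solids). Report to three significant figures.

Rearranging the biomass balance for a CMAS with decay, V = Y·Q·ΔS·θ_c / [X·(1+k_d θ_c)] = 0.408 × 27200 × (625 − 4.33) × 20.2 / [3490 × (1 + 0.0568 × 20.2)] = 1.39×10^8 / 7494 = 18566 m³.
Wasting from the return line (neglecting effluent solids): Q_w = V·X / (θ_c·X_r) = 18566 × 3490 / (20.2 × 11300) = 283.9 m³/d.

Q_w ≈ 284 m³/d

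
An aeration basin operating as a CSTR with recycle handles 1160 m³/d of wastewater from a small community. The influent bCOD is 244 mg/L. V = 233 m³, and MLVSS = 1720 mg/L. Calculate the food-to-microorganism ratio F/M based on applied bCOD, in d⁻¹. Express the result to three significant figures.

F/M = applied load / biomass = Q·S₀/(V·X) = 1160 × 244 / (233.0 × 1720) = 0.7063 d⁻¹.

F/M ≈ 0.706 d⁻¹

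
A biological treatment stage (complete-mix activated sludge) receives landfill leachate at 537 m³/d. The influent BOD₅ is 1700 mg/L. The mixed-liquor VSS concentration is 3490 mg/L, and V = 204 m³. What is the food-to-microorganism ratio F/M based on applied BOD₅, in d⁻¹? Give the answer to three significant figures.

F/M ≈ 1.28 d⁻¹

Food-to-microorganism ratio F/M = Q S₀ / (V X) = 537 × 1700 / (204.0 × 3490) = 1.282 d⁻¹.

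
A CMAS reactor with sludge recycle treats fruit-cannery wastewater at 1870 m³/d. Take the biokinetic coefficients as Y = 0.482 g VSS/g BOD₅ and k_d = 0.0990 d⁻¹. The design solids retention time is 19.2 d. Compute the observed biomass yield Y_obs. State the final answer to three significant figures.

Y_obs ≈ 0.166 g VSS/g BOD₅

Observed yield with endogenous decay: Y_obs = Y / (1 + k_d·θ_c) = 0.482 / (1 + 0.0990 × 19.2) = 0.482 / 2.901 = 0.1662 g VSS/g BOD₅.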